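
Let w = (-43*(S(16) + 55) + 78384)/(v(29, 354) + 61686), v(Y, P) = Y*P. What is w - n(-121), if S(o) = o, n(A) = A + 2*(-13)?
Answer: 10652275/71952 ≈ 148.05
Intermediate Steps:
n(A) = -26 + A (n(A) = A - 26 = -26 + A)
v(Y, P) = P*Y
w = 75331/71952 (w = (-43*(16 + 55) + 78384)/(354*29 + 61686) = (-43*71 + 78384)/(10266 + 61686) = (-3053 + 78384)/71952 = 75331*(1/71952) = 75331/71952 ≈ 1.0470)
w - n(-121) = 75331/71952 - (-26 - 121) = 75331/71952 - 1*(-147) = 75331/71952 + 147 = 10652275/71952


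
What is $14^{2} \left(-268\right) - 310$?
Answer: $-52838$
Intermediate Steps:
$14^{2} \left(-268\right) - 310 = 196 \left(-268\right) - 310 = -52528 - 310 = -52838$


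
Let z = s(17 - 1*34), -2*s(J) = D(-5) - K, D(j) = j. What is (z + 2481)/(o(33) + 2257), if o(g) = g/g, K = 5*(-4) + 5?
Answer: 1238/1129 ≈ 1.0965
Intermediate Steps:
K = -15 (K = -20 + 5 = -15)
o(g) = 1
s(J) = -5 (s(J) = -(-5 - 1*(-15))/2 = -(-5 + 15)/2 = -½*10 = -5)
z = -5
(z + 2481)/(o(33) + 2257) = (-5 + 2481)/(1 + 2257) = 2476/2258 = 2476*(1/2258) = 1238/1129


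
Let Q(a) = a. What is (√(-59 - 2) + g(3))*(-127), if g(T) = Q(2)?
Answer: -254 - 127*I*√61 ≈ -254.0 - 991.9*I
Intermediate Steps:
g(T) = 2
(√(-59 - 2) + g(3))*(-127) = (√(-59 - 2) + 2)*(-127) = (√(-61) + 2)*(-127) = (I*√61 + 2)*(-127) = (2 + I*√61)*(-127) = -254 - 127*I*√61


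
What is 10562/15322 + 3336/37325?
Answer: 222670421/285946825 ≈ 0.77871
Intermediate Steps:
10562/15322 + 3336/37325 = 10562*(1/15322) + 3336*(1/37325) = 5281/7661 + 3336/37325 = 222670421/285946825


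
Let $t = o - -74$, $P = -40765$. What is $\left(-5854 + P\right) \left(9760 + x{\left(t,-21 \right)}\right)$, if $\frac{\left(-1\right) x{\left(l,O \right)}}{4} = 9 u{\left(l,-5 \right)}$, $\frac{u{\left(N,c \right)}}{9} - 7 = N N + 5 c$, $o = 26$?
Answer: $150318676552$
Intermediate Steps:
$t = 100$ ($t = 26 - -74 = 26 + 74 = 100$)
$u{\left(N,c \right)} = 63 + 9 N^{2} + 45 c$ ($u{\left(N,c \right)} = 63 + 9 \left(N N + 5 c\right) = 63 + 9 \left(N^{2} + 5 c\right) = 63 + \left(9 N^{2} + 45 c\right) = 63 + 9 N^{2} + 45 c$)
$x{\left(l,O \right)} = 5832 - 324 l^{2}$ ($x{\left(l,O \right)} = - 4 \cdot 9 \left(63 + 9 l^{2} + 45 \left(-5\right)\right) = - 4 \cdot 9 \left(63 + 9 l^{2} - 225\right) = - 4 \cdot 9 \left(-162 + 9 l^{2}\right) = - 4 \left(-1458 + 81 l^{2}\right) = 5832 - 324 l^{2}$)
$\left(-5854 + P\right) \left(9760 + x{\left(t,-21 \right)}\right) = \left(-5854 - 40765\right) \left(9760 + \left(5832 - 324 \cdot 100^{2}\right)\right) = - 46619 \left(9760 + \left(5832 - 3240000\right)\right) = - 46619 \left(9760 - 3234168\right) = \left(-46619\right) \left(-3224408\right) = 150318676552$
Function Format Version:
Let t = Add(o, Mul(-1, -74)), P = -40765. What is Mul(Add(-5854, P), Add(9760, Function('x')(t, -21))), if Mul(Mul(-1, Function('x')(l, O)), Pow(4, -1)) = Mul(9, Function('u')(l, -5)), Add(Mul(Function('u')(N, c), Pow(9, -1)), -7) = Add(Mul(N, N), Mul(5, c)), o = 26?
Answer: 150318676552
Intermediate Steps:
t = 100 (t = Add(26, Mul(-1, -74)) = Add(26, 74) = 100)
Function('u')(N, c) = Add(63, Mul(9, Pow(N, 2)), Mul(45, c)) (Function('u')(N, c) = Add(63, Mul(9, Add(Mul(N, N), Mul(5, c)))) = Add(63, Mul(9, Add(Pow(N, 2), Mul(5, c)))) = Add(63, Add(Mul(9, Pow(N, 2)), Mul(45, c))) = Add(63, Mul(9, Pow(N, 2)), Mul(45, c)))
Function('x')(l, O) = Add(5832, Mul(-324, Pow(l, 2))) (Function('x')(l, O) = Mul(-4, Mul(9, Add(63, Mul(9, Pow(l, 2)), Mul(45, -5)))) = Mul(-4, Mul(9, Add(63, Mul(9, Pow(l, 2)), -225))) = Mul(-4, Mul(9, Add(-162, Mul(9, Pow(l, 2))))) = Mul(-4, Add(-1458, Mul(81, Pow(l, 2)))) = Add(5832, Mul(-324, Pow(l, 2))))
Mul(Add(-5854, P), Add(9760, Function('x')(t, -21))) = Mul(Add(-5854, -40765), Add(9760, Add(5832, Mul(-324, Pow(100, 2))))) = Mul(-46619, Add(9760, Add(5832, Mul(-324, 10000)))) = Mul(-46619, Add(9760, Add(5832, -3240000))) = Mul(-46619, Add(9760, -3234168)) = Mul(-46619, -3224408) = 150318676552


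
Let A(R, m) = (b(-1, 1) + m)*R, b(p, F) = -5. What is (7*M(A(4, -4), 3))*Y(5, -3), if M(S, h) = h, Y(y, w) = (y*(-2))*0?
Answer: 0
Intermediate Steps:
Y(y, w) = 0 (Y(y, w) = -2*y*0 = 0)
A(R, m) = R*(-5 + m) (A(R, m) = (-5 + m)*R = R*(-5 + m))
(7*M(A(4, -4), 3))*Y(5, -3) = (7*3)*0 = 21*0 = 0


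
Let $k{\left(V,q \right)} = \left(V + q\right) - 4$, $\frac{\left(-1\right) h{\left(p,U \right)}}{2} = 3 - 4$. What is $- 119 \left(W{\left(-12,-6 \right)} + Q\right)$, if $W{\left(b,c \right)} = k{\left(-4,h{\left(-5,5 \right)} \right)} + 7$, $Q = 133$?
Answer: $-15946$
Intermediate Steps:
$h{\left(p,U \right)} = 2$ ($h{\left(p,U \right)} = - 2 \left(3 - 4\right) = \left(-2\right) \left(-1\right) = 2$)
$k{\left(V,q \right)} = -4 + V + q$
$W{\left(b,c \right)} = 1$ ($W{\left(b,c \right)} = \left(-4 - 4 + 2\right) + 7 = -6 + 7 = 1$)
$- 119 \left(W{\left(-12,-6 \right)} + Q\right) = - 119 \left(1 + 133\right) = \left(-119\right) 134 = -15946$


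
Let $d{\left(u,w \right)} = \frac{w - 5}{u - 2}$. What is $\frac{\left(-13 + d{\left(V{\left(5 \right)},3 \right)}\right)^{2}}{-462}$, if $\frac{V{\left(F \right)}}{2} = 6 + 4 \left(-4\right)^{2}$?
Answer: $- \frac{403202}{1099791} \approx -0.36662$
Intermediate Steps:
$V{\left(F \right)} = 140$ ($V{\left(F \right)} = 2 \left(6 + 4 \left(-4\right)^{2}\right) = 2 \left(6 + 4 \cdot 16\right) = 2 \left(6 + 64\right) = 2 \cdot 70 = 140$)
$d{\left(u,w \right)} = \frac{-5 + w}{-2 + u}$
$\frac{\left(-13 + d{\left(V{\left(5 \right)},3 \right)}\right)^{2}}{-462} = \frac{\left(-13 + \frac{-5 + 3}{-2 + 140}\right)^{2}}{-462} = \left(-13 + \frac{1}{138} \left(-2\right)\right)^{2} \left(- \frac{1}{462}\right) = \left(-13 - \frac{1}{69}\right)^{2} \left(- \frac{1}{462}\right) = \left(- \frac{898}{69}\right)^{2} \left(- \frac{1}{462}\right) = \frac{806404}{4761} \left(- \frac{1}{462}\right) = - \frac{403202}{1099791}$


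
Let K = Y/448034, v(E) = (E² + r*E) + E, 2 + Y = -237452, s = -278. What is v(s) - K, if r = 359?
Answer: -5106572805/224017 ≈ -22795.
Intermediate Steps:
Y = -237454 (Y = -2 - 237452 = -237454)
v(E) = E² + 360*E (v(E) = (E² + 359*E) + E = E² + 360*E)
K = -118727/224017 (K = -237454/448034 = -237454*1/448034 = -118727/224017 ≈ -0.52999)
v(s) - K = -278*(360 - 278) - 1*(-118727/224017) = -278*82 + 118727/224017 = -22796 + 118727/224017 = -5106572805/224017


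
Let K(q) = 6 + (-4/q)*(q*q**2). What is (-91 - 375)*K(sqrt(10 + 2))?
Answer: 19572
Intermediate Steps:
K(q) = 6 - 4*q**2 (K(q) = 6 + (-4/q)*q**3 = 6 - 4*q**2)
(-91 - 375)*K(sqrt(10 + 2)) = (-91 - 375)*(6 - 4*(sqrt(10 + 2))**2) = -466*(6 - 4*(sqrt(12))**2) = -466*(6 - 4*(2*sqrt(3))**2) = -466*(6 - 4*12) = -466*(6 - 48) = -466*(-42) = 19572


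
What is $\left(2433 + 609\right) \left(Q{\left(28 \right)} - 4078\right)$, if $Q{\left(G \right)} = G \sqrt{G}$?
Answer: $-12405276 + 170352 \sqrt{7} \approx -1.1955 \cdot 10^{7}$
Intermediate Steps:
$Q{\left(G \right)} = G^{\frac{3}{2}}$
$\left(2433 + 609\right) \left(Q{\left(28 \right)} - 4078\right) = \left(2433 + 609\right) \left(28^{\frac{3}{2}} - 4078\right) = 3042 \left(56 \sqrt{7} - 4078\right) = 3042 \left(-4078 + 56 \sqrt{7}\right) = -12405276 + 170352 \sqrt{7}$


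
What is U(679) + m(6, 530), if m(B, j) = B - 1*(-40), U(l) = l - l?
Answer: 46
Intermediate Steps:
U(l) = 0
m(B, j) = 40 + B (m(B, j) = B + 40 = 40 + B)
U(679) + m(6, 530) = 0 + (40 + 6) = 0 + 46 = 46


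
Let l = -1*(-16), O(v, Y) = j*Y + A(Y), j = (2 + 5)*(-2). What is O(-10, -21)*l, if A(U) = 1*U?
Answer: 4368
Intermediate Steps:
A(U) = U
j = -14 (j = 7*(-2) = -14)
O(v, Y) = -13*Y (O(v, Y) = -14*Y + Y = -13*Y)
l = 16
O(-10, -21)*l = -13*(-21)*16 = 273*16 = 4368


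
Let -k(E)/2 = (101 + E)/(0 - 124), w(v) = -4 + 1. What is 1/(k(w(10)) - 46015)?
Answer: -31/1426416 ≈ -2.1733e-5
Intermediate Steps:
w(v) = -3
k(E) = 101/62 + E/62 (k(E) = -2*(101 + E)/(0 - 124) = -2*(101 + E)/(-124) = -2*(101 + E)*(-1)/124 = -2*(-101/124 - E/124) = 101/62 + E/62)
1/(k(w(10)) - 46015) = 1/((101/62 + (1/62)*(-3)) - 46015) = 1/((101/62 - 3/62) - 46015) = 1/(49/31 - 46015) = 1/(-1426416/31) = -31/1426416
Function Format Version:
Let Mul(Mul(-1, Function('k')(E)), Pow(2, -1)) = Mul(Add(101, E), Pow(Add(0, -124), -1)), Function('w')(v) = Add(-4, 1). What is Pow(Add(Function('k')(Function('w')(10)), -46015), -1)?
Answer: Rational(-31, 1426416) ≈ -2.1733e-5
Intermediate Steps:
Function('w')(v) = -3
Function('k')(E) = Add(Rational(101, 62), Mul(Rational(1, 62), E)) (Function('k')(E) = Mul(-2, Mul(Add(101, E), Pow(Add(0, -124), -1))) = Mul(-2, Mul(Add(101, E), Pow(-124, -1))) = Mul(-2, Mul(Add(101, E), Rational(-1, 124))) = Mul(-2, Add(Rational(-101, 124), Mul(Rational(-1, 124), E))) = Add(Rational(101, 62), Mul(Rational(1, 62), E)))
Pow(Add(Function('k')(Function('w')(10)), -46015), -1) = Pow(Add(Add(Rational(101, 62), Mul(Rational(1, 62), -3)), -46015), -1) = Pow(Add(Add(Rational(101, 62), Rational(-3, 62)), -46015), -1) = Pow(Add(Rational(49, 31), -46015), -1) = Pow(Rational(-1426416, 31), -1) = Rational(-31, 1426416)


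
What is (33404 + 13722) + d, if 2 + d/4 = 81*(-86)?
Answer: 19254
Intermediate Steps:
d = -27872 (d = -8 + 4*(81*(-86)) = -8 + 4*(-6966) = -8 - 27864 = -27872)
(33404 + 13722) + d = (33404 + 13722) - 27872 = 47126 - 27872 = 19254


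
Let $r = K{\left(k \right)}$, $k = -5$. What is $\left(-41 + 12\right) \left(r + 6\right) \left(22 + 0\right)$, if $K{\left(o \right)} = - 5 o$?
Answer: $-19778$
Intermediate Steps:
$r = 25$ ($r = \left(-5\right) \left(-5\right) = 25$)
$\left(-41 + 12\right) \left(r + 6\right) \left(22 + 0\right) = \left(-41 + 12\right) \left(25 + 6\right) \left(22 + 0\right) = - 29 \cdot 31 \cdot 22 = \left(-29\right) 682 = -19778$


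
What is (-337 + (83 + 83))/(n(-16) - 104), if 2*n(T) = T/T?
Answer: 38/23 ≈ 1.6522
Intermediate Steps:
n(T) = ½ (n(T) = (T/T)/2 = (½)*1 = ½)
(-337 + (83 + 83))/(n(-16) - 104) = (-337 + (83 + 83))/(½ - 104) = (-337 + 166)/(-207/2) = -171*(-2/207) = 38/23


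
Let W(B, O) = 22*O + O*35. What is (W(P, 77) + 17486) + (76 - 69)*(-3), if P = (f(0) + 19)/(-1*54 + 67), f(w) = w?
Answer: 21854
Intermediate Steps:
P = 19/13 (P = (0 + 19)/(-1*54 + 67) = 19/(-54 + 67) = 19/13 ≈ 1.4615)
W(B, O) = 57*O (W(B, O) = 22*O + 35*O = 57*O)
(W(P, 77) + 17486) + (76 - 69)*(-3) = (57*77 + 17486) + (76 - 69)*(-3) = (4389 + 17486) + 7*(-3) = 21875 - 21 = 21854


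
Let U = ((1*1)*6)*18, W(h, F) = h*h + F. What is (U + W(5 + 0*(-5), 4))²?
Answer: 18769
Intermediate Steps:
W(h, F) = F + h² (W(h, F) = h² + F = F + h²)
U = 108 (U = (1*6)*18 = 6*18 = 108)
(U + W(5 + 0*(-5), 4))² = (108 + (4 + (5 + 0*(-5))²))² = (108 + (4 + (5 + 0)²))² = (108 + (4 + 5²))² = (108 + (4 + 25))² = (108 + 29)² = 137² = 18769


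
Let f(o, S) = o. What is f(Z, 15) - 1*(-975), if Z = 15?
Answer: 990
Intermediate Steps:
f(Z, 15) - 1*(-975) = 15 - 1*(-975) = 15 + 975 = 990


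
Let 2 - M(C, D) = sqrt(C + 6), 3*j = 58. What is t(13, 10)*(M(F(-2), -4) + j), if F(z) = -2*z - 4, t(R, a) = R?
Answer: 832/3 - 13*sqrt(6) ≈ 245.49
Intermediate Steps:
j = 58/3 (j = (1/3)*58 = 58/3 ≈ 19.333)
F(z) = -4 - 2*z
M(C, D) = 2 - sqrt(6 + C) (M(C, D) = 2 - sqrt(C + 6) = 2 - sqrt(6 + C))
t(13, 10)*(M(F(-2), -4) + j) = 13*((2 - sqrt(6 + (-4 - 2*(-2)))) + 58/3) = 13*((2 - sqrt(6 + (-4 + 4))) + 58/3) = 13*((2 - sqrt(6 + 0)) + 58/3) = 13*((2 - sqrt(6)) + 58/3) = 13*(64/3 - sqrt(6)) = 832/3 - 13*sqrt(6)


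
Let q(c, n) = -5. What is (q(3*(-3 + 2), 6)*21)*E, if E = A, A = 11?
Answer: -1155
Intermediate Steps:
E = 11
(q(3*(-3 + 2), 6)*21)*E = -5*21*11 = -105*11 = -1155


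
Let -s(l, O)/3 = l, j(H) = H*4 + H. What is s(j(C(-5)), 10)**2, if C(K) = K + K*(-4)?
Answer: 50625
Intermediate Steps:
C(K) = -3*K (C(K) = K - 4*K = -3*K)
j(H) = 5*H (j(H) = 4*H + H = 5*H)
s(l, O) = -3*l
s(j(C(-5)), 10)**2 = (-15*(-3*(-5)))**2 = (-15*15)**2 = (-3*75)**2 = (-225)**2 = 50625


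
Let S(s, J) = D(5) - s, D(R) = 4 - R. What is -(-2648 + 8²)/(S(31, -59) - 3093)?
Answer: -2584/3125 ≈ -0.82688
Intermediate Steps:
S(s, J) = -1 - s (S(s, J) = (4 - 1*5) - s = (4 - 5) - s = -1 - s)
-(-2648 + 8²)/(S(31, -59) - 3093) = -(-2648 + 8²)/((-1 - 1*31) - 3093) = -(-2648 + 64)/((-1 - 31) - 3093) = -(-2584)/(-32 - 3093) = -(-2584)/(-3125) = -(-2584)*(-1)/3125 = -1*2584/3125 = -2584/3125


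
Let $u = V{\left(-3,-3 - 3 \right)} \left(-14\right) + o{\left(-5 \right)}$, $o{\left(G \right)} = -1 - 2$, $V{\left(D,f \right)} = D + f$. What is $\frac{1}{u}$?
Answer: $\frac{1}{123} \approx 0.0081301$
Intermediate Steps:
$o{\left(G \right)} = -3$
$u = 123$ ($u = \left(-3 - 6\right) \left(-14\right) - 3 = \left(-9\right) \left(-14\right) - 3 = 126 - 3 = 123$)
$\frac{1}{u} = \frac{1}{123}$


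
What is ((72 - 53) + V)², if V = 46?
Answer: 4225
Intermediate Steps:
((72 - 53) + V)² = ((72 - 53) + 46)² = (19 + 46)² = 65² = 4225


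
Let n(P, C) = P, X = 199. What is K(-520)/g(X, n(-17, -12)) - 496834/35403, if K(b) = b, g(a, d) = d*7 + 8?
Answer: -12246338/1309911 ≈ -9.3490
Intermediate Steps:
g(a, d) = 8 + 7*d (g(a, d) = 7*d + 8 = 8 + 7*d)
K(-520)/g(X, n(-17, -12)) - 496834/35403 = -520/(8 + 7*(-17)) - 496834/35403 = -520/(8 - 119) - 496834*1/35403 = -520/(-111) - 496834/35403 = -520*(-1/111) - 496834/35403 = 520/111 - 496834/35403 = -12246338/1309911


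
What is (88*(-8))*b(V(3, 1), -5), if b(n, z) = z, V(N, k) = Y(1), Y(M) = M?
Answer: 3520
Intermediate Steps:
V(N, k) = 1
(88*(-8))*b(V(3, 1), -5) = (88*(-8))*(-5) = -704*(-5) = 3520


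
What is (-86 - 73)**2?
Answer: 25281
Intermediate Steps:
(-86 - 73)**2 = (-159)**2 = 25281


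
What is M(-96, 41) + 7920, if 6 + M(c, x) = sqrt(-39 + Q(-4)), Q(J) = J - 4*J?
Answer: 7914 + 3*I*sqrt(3) ≈ 7914.0 + 5.1962*I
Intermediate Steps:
Q(J) = -3*J
M(c, x) = -6 + 3*I*sqrt(3) (M(c, x) = -6 + sqrt(-39 - 3*(-4)) = -6 + sqrt(-39 + 12) = -6 + sqrt(-27) = -6 + 3*I*sqrt(3))
M(-96, 41) + 7920 = (-6 + 3*I*sqrt(3)) + 7920 = 7914 + 3*I*sqrt(3)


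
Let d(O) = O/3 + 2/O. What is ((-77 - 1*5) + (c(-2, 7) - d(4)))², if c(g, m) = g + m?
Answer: 223729/36 ≈ 6214.7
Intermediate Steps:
d(O) = 2/O + O/3 (d(O) = O*(⅓) + 2/O = O/3 + 2/O = 2/O + O/3)
((-77 - 1*5) + (c(-2, 7) - d(4)))² = ((-77 - 1*5) + ((-2 + 7) - (2/4 + (⅓)*4)))² = ((-77 - 5) + (5 - (2*(¼) + 4/3)))² = (-82 + (5 - (½ + 4/3)))² = (-82 + (5 - 1*11/6))² = (-82 + (5 - 11/6))² = (-82 + 19/6)² = (-473/6)² = 223729/36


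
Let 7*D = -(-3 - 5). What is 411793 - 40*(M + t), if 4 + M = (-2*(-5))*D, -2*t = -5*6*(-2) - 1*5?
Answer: 2888171/7 ≈ 4.1260e+5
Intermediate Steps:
D = 8/7 (D = (-(-3 - 5))/7 = (-1*(-8))/7 = (⅐)*8 = 8/7 ≈ 1.1429)
t = -55/2 (t = -(-5*6*(-2) - 1*5)/2 = -(-30*(-2) - 5)/2 = -(60 - 5)/2 = -½*55 = -55/2 ≈ -27.500)
M = 52/7 (M = -4 - 2*(-5)*(8/7) = -4 + 10*(8/7) = -4 + 80/7 = 52/7 ≈ 7.4286)
411793 - 40*(M + t) = 411793 - 40*(52/7 - 55/2) = 411793 - 40*(-281)/14 = 411793 - 1*(-5620/7) = 411793 + 5620/7 = 2888171/7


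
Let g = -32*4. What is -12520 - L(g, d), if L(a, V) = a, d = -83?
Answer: -12392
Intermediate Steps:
g = -128
-12520 - L(g, d) = -12520 - 1*(-128) = -12520 + 128 = -12392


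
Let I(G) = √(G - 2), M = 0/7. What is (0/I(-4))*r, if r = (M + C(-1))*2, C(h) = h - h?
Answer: 0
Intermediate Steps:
C(h) = 0
M = 0 (M = 0*(⅐) = 0)
I(G) = √(-2 + G)
r = 0 (r = (0 + 0)*2 = 0*2 = 0)
(0/I(-4))*r = (0/(√(-2 - 4)))*0 = (0/(√(-6)))*0 = (0/((I*√6)))*0 = (0*(-I*√6/6))*0 = 0*0 = 0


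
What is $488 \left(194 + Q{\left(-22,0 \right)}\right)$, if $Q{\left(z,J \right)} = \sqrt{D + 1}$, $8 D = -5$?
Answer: $94672 + 122 \sqrt{6} \approx 94971.0$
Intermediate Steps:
$D = - \frac{5}{8}$ ($D = \frac{1}{8} \left(-5\right) = - \frac{5}{8} \approx -0.625$)
$Q{\left(z,J \right)} = \frac{\sqrt{6}}{4}$ ($Q{\left(z,J \right)} = \sqrt{- \frac{5}{8} + 1} = \sqrt{\frac{3}{8}} = \frac{\sqrt{6}}{4}$)
$488 \left(194 + Q{\left(-22,0 \right)}\right) = 488 \left(194 + \frac{\sqrt{6}}{4}\right) = 94672 + 122 \sqrt{6}$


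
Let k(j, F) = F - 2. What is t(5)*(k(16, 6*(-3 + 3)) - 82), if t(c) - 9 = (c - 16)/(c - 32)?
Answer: -7112/9 ≈ -790.22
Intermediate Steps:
k(j, F) = -2 + F
t(c) = 9 + (-16 + c)/(-32 + c) (t(c) = 9 + (c - 16)/(c - 32) = 9 + (-16 + c)/(-32 + c))
t(5)*(k(16, 6*(-3 + 3)) - 82) = (2*(-152 + 5*5)/(-32 + 5))*((-2 + 6*(-3 + 3)) - 82) = (2*(-152 + 25)/(-27))*((-2 + 6*0) - 82) = (2*(-1/27)*(-127))*((-2 + 0) - 82) = 254*(-2 - 82)/27 = (254/27)*(-84) = -7112/9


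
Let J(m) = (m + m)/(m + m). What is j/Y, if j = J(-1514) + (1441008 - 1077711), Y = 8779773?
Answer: 363298/8779773 ≈ 0.041379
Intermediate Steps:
J(m) = 1 (J(m) = (2*m)/((2*m)) = (2*m)*(1/(2*m)) = 1)
j = 363298 (j = 1 + (1441008 - 1077711) = 1 + 363297 = 363298)
j/Y = 363298/8779773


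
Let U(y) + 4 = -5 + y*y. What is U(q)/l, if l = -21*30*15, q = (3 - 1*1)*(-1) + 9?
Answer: -4/945 ≈ -0.0042328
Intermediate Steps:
q = 7 (q = (3 - 1)*(-1) + 9 = 2*(-1) + 9 = -2 + 9 = 7)
U(y) = -9 + y² (U(y) = -4 + (-5 + y*y) = -4 + (-5 + y²) = -9 + y²)
l = -9450 (l = -630*15 = -9450)
U(q)/l = (-9 + 7²)/(-9450) = (-9 + 49)*(-1/9450) = 40*(-1/9450) = -4/945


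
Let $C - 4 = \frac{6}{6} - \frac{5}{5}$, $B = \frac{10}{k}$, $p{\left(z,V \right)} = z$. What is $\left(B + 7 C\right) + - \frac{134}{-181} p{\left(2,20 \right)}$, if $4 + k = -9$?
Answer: $\frac{67558}{2353} \approx 28.711$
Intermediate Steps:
$k = -13$ ($k = -4 - 9 = -13$)
$B = - \frac{10}{13}$ ($B = \frac{10}{-13} = 10 \left(- \frac{1}{13}\right) = - \frac{10}{13} \approx -0.76923$)
$C = 4$ ($C = 4 + \left(\frac{6}{6} - \frac{5}{5}\right) = 4 + \left(6 \cdot \frac{1}{6} - 1\right) = 4 + \left(1 - 1\right) = 4 + 0 = 4$)
$\left(B + 7 C\right) + - \frac{134}{-181} p{\left(2,20 \right)} = \left(- \frac{10}{13} + 7 \cdot 4\right) + - \frac{134}{-181} \cdot 2 = \left(- \frac{10}{13} + 28\right) + \left(-134\right) \left(- \frac{1}{181}\right) 2 = \frac{354}{13} + \frac{134}{181} \cdot 2 = \frac{354}{13} + \frac{268}{181} = \frac{67558}{2353}$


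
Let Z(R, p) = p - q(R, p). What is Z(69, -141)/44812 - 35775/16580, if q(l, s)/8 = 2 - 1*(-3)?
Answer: -40153757/18574574 ≈ -2.1618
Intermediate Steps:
q(l, s) = 40 (q(l, s) = 8*(2 - 1*(-3)) = 8*(2 + 3) = 8*5 = 40)
Z(R, p) = -40 + p (Z(R, p) = p - 1*40 = p - 40 = -40 + p)
Z(69, -141)/44812 - 35775/16580 = (-40 - 141)/44812 - 35775/16580 = -181*1/44812 - 35775*1/16580 = -181/44812 - 7155/3316 = -40153757/18574574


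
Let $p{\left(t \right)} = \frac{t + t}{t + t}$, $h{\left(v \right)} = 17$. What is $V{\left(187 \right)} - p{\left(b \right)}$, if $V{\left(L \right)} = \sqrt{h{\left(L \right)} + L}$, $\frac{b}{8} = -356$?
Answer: $-1 + 2 \sqrt{51} \approx 13.283$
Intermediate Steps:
$b = -2848$ ($b = 8 \left(-356\right) = -2848$)
$p{\left(t \right)} = 1$ ($p{\left(t \right)} = \frac{2 t}{2 t} = 2 t \frac{1}{2 t} = 1$)
$V{\left(L \right)} = \sqrt{17 + L}$
$V{\left(187 \right)} - p{\left(b \right)} = \sqrt{17 + 187} - 1 = \sqrt{204} - 1 = 2 \sqrt{51} - 1 = -1 + 2 \sqrt{51}$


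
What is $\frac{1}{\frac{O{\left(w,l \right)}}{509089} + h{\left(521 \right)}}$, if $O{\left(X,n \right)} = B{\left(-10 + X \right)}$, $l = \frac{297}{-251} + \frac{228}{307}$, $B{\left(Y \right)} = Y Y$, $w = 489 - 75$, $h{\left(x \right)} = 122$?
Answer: $\frac{509089}{62272074} \approx 0.0081752$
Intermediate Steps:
$w = 414$ ($w = 489 - 75 = 414$)
$B{\left(Y \right)} = Y^{2}$
$l = - \frac{33951}{77057}$ ($l = 297 \left(- \frac{1}{251}\right) + 228 \cdot \frac{1}{307} = - \frac{297}{251} + \frac{228}{307} = - \frac{33951}{77057} \approx -0.4406$)
$O{\left(X,n \right)} = \left(-10 + X\right)^{2}$
$\frac{1}{\frac{O{\left(w,l \right)}}{509089} + h{\left(521 \right)}} = \frac{1}{\frac{\left(-10 + 414\right)^{2}}{509089} + 122} = \frac{1}{404^{2} \cdot \frac{1}{509089} + 122} = \frac{1}{163216 \cdot \frac{1}{509089} + 122} = \frac{1}{\frac{163216}{509089} + 122} = \frac{1}{\frac{62272074}{509089}} = \frac{509089}{62272074}$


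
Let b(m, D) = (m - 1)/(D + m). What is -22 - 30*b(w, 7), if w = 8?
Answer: -36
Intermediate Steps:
b(m, D) = (-1 + m)/(D + m)
-22 - 30*b(w, 7) = -22 - 30*(-1 + 8)/(7 + 8) = -22 - 30*7/15 = -22 - 14 = -36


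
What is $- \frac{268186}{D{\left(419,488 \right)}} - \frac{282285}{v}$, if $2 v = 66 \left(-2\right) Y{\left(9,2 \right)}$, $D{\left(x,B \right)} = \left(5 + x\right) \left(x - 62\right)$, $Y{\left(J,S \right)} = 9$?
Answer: $\frac{394163087}{832524} \approx 473.46$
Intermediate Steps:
$D{\left(x,B \right)} = \left(-62 + x\right) \left(5 + x\right)$ ($D{\left(x,B \right)} = \left(5 + x\right) \left(-62 + x\right) = \left(-62 + x\right) \left(5 + x\right)$)
$v = -594$ ($v = \frac{66 \left(-2\right) 9}{2} = \frac{\left(-132\right) 9}{2} = \frac{1}{2} \left(-1188\right) = -594$)
$- \frac{268186}{D{\left(419,488 \right)}} - \frac{282285}{v} = - \frac{268186}{-310 + 419^{2} - 23883} - \frac{282285}{-594} = - \frac{268186}{-310 + 175561 - 23883} - - \frac{10455}{22} = - \frac{268186}{151368} + \frac{10455}{22} = \left(-268186\right) \frac{1}{151368} + \frac{10455}{22} = - \frac{134093}{75684} + \frac{10455}{22} = \frac{394163087}{832524}$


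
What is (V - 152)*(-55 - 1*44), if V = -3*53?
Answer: 30789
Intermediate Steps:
V = -159
(V - 152)*(-55 - 1*44) = (-159 - 152)*(-55 - 1*44) = -311*(-55 - 44) = -311*(-99) = 30789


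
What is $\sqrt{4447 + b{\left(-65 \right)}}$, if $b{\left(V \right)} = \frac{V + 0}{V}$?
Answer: $4 \sqrt{278} \approx 66.693$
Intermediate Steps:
$b{\left(V \right)} = 1$ ($b{\left(V \right)} = \frac{V}{V} = 1$)
$\sqrt{4447 + b{\left(-65 \right)}} = \sqrt{4447 + 1} = \sqrt{4448} = 4 \sqrt{278}$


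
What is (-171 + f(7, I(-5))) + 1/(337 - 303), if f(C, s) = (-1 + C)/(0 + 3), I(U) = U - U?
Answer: -5745/34 ≈ -168.97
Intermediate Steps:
I(U) = 0
f(C, s) = -⅓ + C/3 (f(C, s) = (-1 + C)/3 = (-1 + C)*(⅓) = -⅓ + C/3)
(-171 + f(7, I(-5))) + 1/(337 - 303) = (-171 + (-⅓ + (⅓)*7)) + 1/(337 - 303) = (-171 + (-⅓ + 7/3)) + 1/34 = (-171 + 2) + 1/34 = -169 + 1/34 = -5745/34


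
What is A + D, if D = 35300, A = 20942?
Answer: 56242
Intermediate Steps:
A + D = 20942 + 35300 = 56242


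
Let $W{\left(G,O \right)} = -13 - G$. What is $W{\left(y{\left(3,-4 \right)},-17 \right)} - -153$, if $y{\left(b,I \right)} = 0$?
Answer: $140$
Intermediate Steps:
$W{\left(y{\left(3,-4 \right)},-17 \right)} - -153 = \left(-13 - 0\right) - -153 = \left(-13 + 0\right) + 153 = -13 + 153 = 140$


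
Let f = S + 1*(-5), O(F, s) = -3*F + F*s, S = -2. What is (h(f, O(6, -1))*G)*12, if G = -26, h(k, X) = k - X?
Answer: -5304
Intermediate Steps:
f = -7 (f = -2 + 1*(-5) = -2 - 5 = -7)
(h(f, O(6, -1))*G)*12 = ((-7 - 6*(-3 - 1))*(-26))*12 = ((-7 - 6*(-4))*(-26))*12 = ((-7 - 1*(-24))*(-26))*12 = ((-7 + 24)*(-26))*12 = (17*(-26))*12 = -442*12 = -5304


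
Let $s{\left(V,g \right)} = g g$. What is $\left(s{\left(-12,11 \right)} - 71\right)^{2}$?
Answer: $2500$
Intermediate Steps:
$s{\left(V,g \right)} = g^{2}$
$\left(s{\left(-12,11 \right)} - 71\right)^{2} = \left(11^{2} - 71\right)^{2} = \left(121 - 71\right)^{2} = 50^{2} = 2500$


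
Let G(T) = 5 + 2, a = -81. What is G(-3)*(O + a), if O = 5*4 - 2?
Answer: -441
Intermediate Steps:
G(T) = 7
O = 18 (O = 20 - 2 = 18)
G(-3)*(O + a) = 7*(18 - 81) = 7*(-63) = -441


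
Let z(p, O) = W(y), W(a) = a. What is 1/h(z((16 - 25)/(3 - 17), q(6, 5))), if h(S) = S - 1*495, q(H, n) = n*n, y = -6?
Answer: -1/501 ≈ -0.0019960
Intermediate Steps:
q(H, n) = n²
z(p, O) = -6
h(S) = -495 + S (h(S) = S - 495 = -495 + S)
1/h(z((16 - 25)/(3 - 17), q(6, 5))) = 1/(-495 - 6) = 1/(-501) = -1/501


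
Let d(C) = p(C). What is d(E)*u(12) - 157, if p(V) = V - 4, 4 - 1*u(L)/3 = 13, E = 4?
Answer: -157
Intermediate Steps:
u(L) = -27 (u(L) = 12 - 3*13 = 12 - 39 = -27)
p(V) = -4 + V
d(C) = -4 + C
d(E)*u(12) - 157 = (-4 + 4)*(-27) - 157 = 0*(-27) - 157 = 0 - 157 = -157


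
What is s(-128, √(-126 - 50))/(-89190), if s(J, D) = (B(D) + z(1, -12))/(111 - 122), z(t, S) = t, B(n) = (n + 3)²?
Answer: -83/490545 + 4*I*√11/163515 ≈ -0.0001692 + 8.1133e-5*I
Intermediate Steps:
B(n) = (3 + n)²
s(J, D) = -1/11 - (3 + D)²/11 (s(J, D) = ((3 + D)² + 1)/(111 - 122) = (1 + (3 + D)²)/(-11) = (1 + (3 + D)²)*(-1/11) = -1/11 - (3 + D)²/11)
s(-128, √(-126 - 50))/(-89190) = (-1/11 - (3 + √(-126 - 50))²/11)/(-89190) = (-1/11 - (3 + √(-176))²/11)*(-1/89190) = (-1/11 - (3 + 4*I*√11)²/11)*(-1/89190) = 1/981090 + (3 + 4*I*√11)²/981090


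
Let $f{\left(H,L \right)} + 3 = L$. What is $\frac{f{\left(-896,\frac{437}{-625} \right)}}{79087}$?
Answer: $- \frac{2312}{49429375} \approx -4.6774 \cdot 10^{-5}$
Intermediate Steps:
$f{\left(H,L \right)} = -3 + L$
$\frac{f{\left(-896,\frac{437}{-625} \right)}}{79087} = \frac{-3 + \frac{437}{-625}}{79087} = \left(-3 + 437 \left(- \frac{1}{625}\right)\right) \frac{1}{79087} = \left(-3 - \frac{437}{625}\right) \frac{1}{79087} = \left(- \frac{2312}{625}\right) \frac{1}{79087} = - \frac{2312}{49429375}$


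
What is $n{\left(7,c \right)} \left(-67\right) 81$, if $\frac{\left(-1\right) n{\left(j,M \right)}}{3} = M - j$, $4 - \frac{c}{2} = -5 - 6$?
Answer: $374463$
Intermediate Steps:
$c = 30$ ($c = 8 - 2 \left(-5 - 6\right) = 8 - -22 = 8 + 22 = 30$)
$n{\left(j,M \right)} = - 3 M + 3 j$ ($n{\left(j,M \right)} = - 3 \left(M - j\right) = - 3 M + 3 j$)
$n{\left(7,c \right)} \left(-67\right) 81 = \left(\left(-3\right) 30 + 3 \cdot 7\right) \left(-67\right) 81 = \left(-90 + 21\right) \left(-67\right) 81 = \left(-69\right) \left(-67\right) 81 = 4623 \cdot 81 = 374463$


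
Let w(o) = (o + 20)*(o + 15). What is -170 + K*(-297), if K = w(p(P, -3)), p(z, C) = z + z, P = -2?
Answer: -52442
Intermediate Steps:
p(z, C) = 2*z
w(o) = (15 + o)*(20 + o) (w(o) = (20 + o)*(15 + o) = (15 + o)*(20 + o))
K = 176 (K = 300 + (2*(-2))² + 35*(2*(-2)) = 300 + (-4)² + 35*(-4) = 300 + 16 - 140 = 176)
-170 + K*(-297) = -170 + 176*(-297) = -170 - 52272 = -52442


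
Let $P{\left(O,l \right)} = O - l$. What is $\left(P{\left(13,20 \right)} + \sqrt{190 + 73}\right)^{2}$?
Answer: $\left(7 - \sqrt{263}\right)^{2} \approx 84.958$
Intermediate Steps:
$\left(P{\left(13,20 \right)} + \sqrt{190 + 73}\right)^{2} = \left(\left(13 - 20\right) + \sqrt{190 + 73}\right)^{2} = \left(\left(13 - 20\right) + \sqrt{263}\right)^{2} = \left(-7 + \sqrt{263}\right)^{2}$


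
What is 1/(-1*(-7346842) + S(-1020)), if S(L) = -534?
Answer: 1/7346308 ≈ 1.3612e-7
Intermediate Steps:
1/(-1*(-7346842) + S(-1020)) = 1/(-1*(-7346842) - 534) = 1/(7346842 - 534) = 1/7346308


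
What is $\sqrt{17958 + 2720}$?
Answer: $7 \sqrt{422} \approx 143.8$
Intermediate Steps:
$\sqrt{17958 + 2720} = \sqrt{20678} = 7 \sqrt{422}$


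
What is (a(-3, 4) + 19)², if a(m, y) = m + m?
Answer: 169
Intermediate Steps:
a(m, y) = 2*m
(a(-3, 4) + 19)² = (2*(-3) + 19)² = (-6 + 19)² = 13² = 169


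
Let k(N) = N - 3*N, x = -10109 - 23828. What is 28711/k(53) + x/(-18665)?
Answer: -532293493/1978490 ≈ -269.04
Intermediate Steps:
x = -33937
k(N) = -2*N
28711/k(53) + x/(-18665) = 28711/((-2*53)) - 33937/(-18665) = 28711/(-106) - 33937*(-1/18665) = 28711*(-1/106) + 33937/18665 = -28711/106 + 33937/18665 = -532293493/1978490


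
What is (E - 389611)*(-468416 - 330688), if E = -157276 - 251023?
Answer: 637613072640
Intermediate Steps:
E = -408299
(E - 389611)*(-468416 - 330688) = (-408299 - 389611)*(-468416 - 330688) = -797910*(-799104) = 637613072640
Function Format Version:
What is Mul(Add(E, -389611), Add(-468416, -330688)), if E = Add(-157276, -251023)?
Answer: 637613072640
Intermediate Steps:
E = -408299
Mul(Add(E, -389611), Add(-468416, -330688)) = Mul(Add(-408299, -389611), Add(-468416, -330688)) = Mul(-797910, -799104) = 637613072640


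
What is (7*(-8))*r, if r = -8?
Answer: 448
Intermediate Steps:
(7*(-8))*r = (7*(-8))*(-8) = -56*(-8) = 448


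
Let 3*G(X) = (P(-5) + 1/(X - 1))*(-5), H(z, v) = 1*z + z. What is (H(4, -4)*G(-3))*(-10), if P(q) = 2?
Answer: 700/3 ≈ 233.33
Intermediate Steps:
H(z, v) = 2*z (H(z, v) = z + z = 2*z)
G(X) = -10/3 - 5/(3*(-1 + X)) (G(X) = ((2 + 1/(X - 1))*(-5))/3 = ((2 + 1/(-1 + X))*(-5))/3 = (-10 - 5/(-1 + X))/3 = -10/3 - 5/(3*(-1 + X)))
(H(4, -4)*G(-3))*(-10) = ((2*4)*(5*(1 - 2*(-3))/(3*(-1 - 3))))*(-10) = (8*((5/3)*(1 + 6)/(-4)))*(-10) = (8*((5/3)*(-1/4)*7))*(-10) = (8*(-35/12))*(-10) = -70/3*(-10) = 700/3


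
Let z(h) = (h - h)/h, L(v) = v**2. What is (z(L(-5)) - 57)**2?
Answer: 3249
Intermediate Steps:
z(h) = 0 (z(h) = 0/h = 0)
(z(L(-5)) - 57)**2 = (0 - 57)**2 = (-57)**2 = 3249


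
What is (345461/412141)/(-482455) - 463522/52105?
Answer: -1084311697668039/121888605013015 ≈ -8.8959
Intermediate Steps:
(345461/412141)/(-482455) - 463522/52105 = (345461*(1/412141))*(-1/482455) - 463522*1/52105 = (345461/412141)*(-1/482455) - 27266/3065 = -345461/198839486155 - 27266/3065 = -1084311697668039/121888605013015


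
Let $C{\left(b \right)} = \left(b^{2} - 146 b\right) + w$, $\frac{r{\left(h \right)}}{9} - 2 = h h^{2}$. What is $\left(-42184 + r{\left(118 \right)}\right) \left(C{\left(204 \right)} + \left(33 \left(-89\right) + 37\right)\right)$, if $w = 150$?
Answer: $133915198004$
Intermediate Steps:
$r{\left(h \right)} = 18 + 9 h^{3}$ ($r{\left(h \right)} = 18 + 9 h h^{2} = 18 + 9 h^{3}$)
$C{\left(b \right)} = 150 + b^{2} - 146 b$ ($C{\left(b \right)} = \left(b^{2} - 146 b\right) + 150 = 150 + b^{2} - 146 b$)
$\left(-42184 + r{\left(118 \right)}\right) \left(C{\left(204 \right)} + \left(33 \left(-89\right) + 37\right)\right) = \left(-42184 + \left(18 + 9 \cdot 118^{3}\right)\right) \left(\left(150 + 204^{2} - 29784\right) + \left(33 \left(-89\right) + 37\right)\right) = \left(-42184 + \left(18 + 9 \cdot 1643032\right)\right) \left(\left(150 + 41616 - 29784\right) + \left(-2937 + 37\right)\right) = \left(-42184 + \left(18 + 14787288\right)\right) \left(11982 - 2900\right) = \left(-42184 + 14787306\right) 9082 = 14745122 \cdot 9082 = 133915198004$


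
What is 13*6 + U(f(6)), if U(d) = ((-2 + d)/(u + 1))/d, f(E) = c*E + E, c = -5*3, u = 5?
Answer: 19699/252 ≈ 78.171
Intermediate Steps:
c = -15
f(E) = -14*E (f(E) = -15*E + E = -14*E)
U(d) = (-⅓ + d/6)/d (U(d) = ((-2 + d)/(5 + 1))/d = ((-2 + d)/6)/d = ((-2 + d)*(⅙))/d = (-⅓ + d/6)/d)
13*6 + U(f(6)) = 13*6 + (-2 - 14*6)/(6*((-14*6))) = 78 + (⅙)*(-2 - 84)/(-84) = 78 + (⅙)*(-1/84)*(-86) = 78 + 43/252 = 19699/252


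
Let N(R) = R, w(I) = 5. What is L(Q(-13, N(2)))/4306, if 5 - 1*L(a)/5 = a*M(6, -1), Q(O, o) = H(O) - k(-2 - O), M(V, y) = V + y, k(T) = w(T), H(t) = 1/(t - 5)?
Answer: 2725/77508 ≈ 0.035158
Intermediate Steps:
H(t) = 1/(-5 + t)
k(T) = 5
Q(O, o) = -5 + 1/(-5 + O) (Q(O, o) = 1/(-5 + O) - 1*5 = 1/(-5 + O) - 5 = -5 + 1/(-5 + O))
L(a) = 25 - 25*a (L(a) = 25 - 5*a*(6 - 1) = 25 - 5*a*5 = 25 - 25*a)
L(Q(-13, N(2)))/4306 = (25 - 25*(26 - 5*(-13))/(-5 - 13))/4306 = (25 - 25*(26 + 65)/(-18))*(1/4306) = (25 - (-25)*91/18)*(1/4306) = (25 - 25*(-91/18))*(1/4306) = (25 + 2275/18)*(1/4306) = (2725/18)*(1/4306) = 2725/77508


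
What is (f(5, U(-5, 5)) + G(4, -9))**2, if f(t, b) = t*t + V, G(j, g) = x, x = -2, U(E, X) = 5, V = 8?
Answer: 961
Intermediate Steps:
G(j, g) = -2
f(t, b) = 8 + t**2 (f(t, b) = t*t + 8 = t**2 + 8 = 8 + t**2)
(f(5, U(-5, 5)) + G(4, -9))**2 = ((8 + 5**2) - 2)**2 = ((8 + 25) - 2)**2 = (33 - 2)**2 = 31**2 = 961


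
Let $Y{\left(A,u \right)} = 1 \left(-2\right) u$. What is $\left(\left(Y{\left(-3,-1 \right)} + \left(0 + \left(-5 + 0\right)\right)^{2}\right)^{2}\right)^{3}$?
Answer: $387420489$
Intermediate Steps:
$Y{\left(A,u \right)} = - 2 u$
$\left(\left(Y{\left(-3,-1 \right)} + \left(0 + \left(-5 + 0\right)\right)^{2}\right)^{2}\right)^{3} = \left(\left(\left(-2\right) \left(-1\right) + \left(0 + \left(-5 + 0\right)\right)^{2}\right)^{2}\right)^{3} = \left(\left(2 + \left(0 - 5\right)^{2}\right)^{2}\right)^{3} = \left(\left(2 + \left(-5\right)^{2}\right)^{2}\right)^{3} = \left(\left(2 + 25\right)^{2}\right)^{3} = \left(27^{2}\right)^{3} = 729^{3} = 387420489$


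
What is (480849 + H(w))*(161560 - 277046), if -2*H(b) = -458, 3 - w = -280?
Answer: -55557773908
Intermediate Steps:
w = 283 (w = 3 - 1*(-280) = 3 + 280 = 283)
H(b) = 229 (H(b) = -½*(-458) = 229)
(480849 + H(w))*(161560 - 277046) = (480849 + 229)*(161560 - 277046) = 481078*(-115486) = -55557773908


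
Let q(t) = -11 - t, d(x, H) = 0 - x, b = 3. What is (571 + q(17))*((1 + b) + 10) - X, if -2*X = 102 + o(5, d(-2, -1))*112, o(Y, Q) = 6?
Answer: 7989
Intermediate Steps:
d(x, H) = -x
X = -387 (X = -(102 + 6*112)/2 = -(102 + 672)/2 = -½*774 = -387)
(571 + q(17))*((1 + b) + 10) - X = (571 + (-11 - 1*17))*((1 + 3) + 10) - 1*(-387) = (571 + (-11 - 17))*(4 + 10) + 387 = (571 - 28)*14 + 387 = 543*14 + 387 = 7602 + 387 = 7989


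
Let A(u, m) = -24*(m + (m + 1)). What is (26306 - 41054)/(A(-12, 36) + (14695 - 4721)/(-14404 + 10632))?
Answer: 27814728/3309259 ≈ 8.4051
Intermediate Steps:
A(u, m) = -24 - 48*m (A(u, m) = -24*(m + (1 + m)) = -24*(1 + 2*m) = -24 - 48*m)
(26306 - 41054)/(A(-12, 36) + (14695 - 4721)/(-14404 + 10632)) = (26306 - 41054)/((-24 - 48*36) + (14695 - 4721)/(-14404 + 10632)) = -14748/((-24 - 1728) + 9974/(-3772)) = -14748/(-1752 + 9974*(-1/3772)) = -14748/(-1752 - 4987/1886) = -14748/(-3309259/1886) = -14748*(-1886/3309259) = 27814728/3309259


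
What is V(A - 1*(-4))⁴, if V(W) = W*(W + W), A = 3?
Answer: 92236816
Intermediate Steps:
V(W) = 2*W² (V(W) = W*(2*W) = 2*W²)
V(A - 1*(-4))⁴ = (2*(3 - 1*(-4))²)⁴ = (2*(3 + 4)²)⁴ = (2*7²)⁴ = (2*49)⁴ = 98⁴ = 92236816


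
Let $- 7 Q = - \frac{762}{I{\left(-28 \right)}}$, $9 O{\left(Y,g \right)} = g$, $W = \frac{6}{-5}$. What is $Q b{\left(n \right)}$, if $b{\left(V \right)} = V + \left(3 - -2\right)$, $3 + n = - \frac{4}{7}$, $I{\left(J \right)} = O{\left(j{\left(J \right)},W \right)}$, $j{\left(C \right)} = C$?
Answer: $- \frac{57150}{49} \approx -1166.3$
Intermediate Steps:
$W = - \frac{6}{5}$ ($W = 6 \left(- \frac{1}{5}\right) = - \frac{6}{5} \approx -1.2$)
$O{\left(Y,g \right)} = \frac{g}{9}$
$I{\left(J \right)} = - \frac{2}{15}$ ($I{\left(J \right)} = \frac{1}{9} \left(- \frac{6}{5}\right) = - \frac{2}{15}$)
$n = - \frac{25}{7}$ ($n = -3 - \frac{4}{7} = - \frac{25}{7} \approx -3.5714$)
$b{\left(V \right)} = 5 + V$ ($b{\left(V \right)} = V + \left(3 + 2\right) = V + 5 = 5 + V$)
$Q = - \frac{5715}{7}$ ($Q = - \frac{\left(-762\right) \frac{1}{- \frac{2}{15}}}{7} = - \frac{\left(-762\right) \left(- \frac{15}{2}\right)}{7} = \left(- \frac{1}{7}\right) 5715 = - \frac{5715}{7} \approx -816.43$)
$Q b{\left(n \right)} = - \frac{5715 \left(5 - \frac{25}{7}\right)}{7} = \left(- \frac{5715}{7}\right) \frac{10}{7} = - \frac{57150}{49}$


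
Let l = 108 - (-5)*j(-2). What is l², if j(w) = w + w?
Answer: 7744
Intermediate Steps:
j(w) = 2*w
l = 88 (l = 108 - (-5)*2*(-2) = 108 - (-5)*(-4) = 108 - 1*20 = 108 - 20 = 88)
l² = 88² = 7744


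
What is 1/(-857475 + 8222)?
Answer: -1/849253 ≈ -1.1775e-6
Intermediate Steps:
1/(-857475 + 8222) = 1/(-849253) = -1/849253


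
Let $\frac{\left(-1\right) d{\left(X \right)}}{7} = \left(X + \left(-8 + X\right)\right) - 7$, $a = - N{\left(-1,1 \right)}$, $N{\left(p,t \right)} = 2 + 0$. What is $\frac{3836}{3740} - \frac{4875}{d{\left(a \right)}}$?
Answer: $- \frac{4430578}{124355} \approx -35.628$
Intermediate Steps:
$N{\left(p,t \right)} = 2$
$a = -2$ ($a = \left(-1\right) 2 = -2$)
$d{\left(X \right)} = 105 - 14 X$ ($d{\left(X \right)} = - 7 \left(\left(X + \left(-8 + X\right)\right) - 7\right) = - 7 \left(\left(-8 + 2 X\right) - 7\right) = - 7 \left(-15 + 2 X\right) = 105 - 14 X$)
$\frac{3836}{3740} - \frac{4875}{d{\left(a \right)}} = \frac{3836}{3740} - \frac{4875}{105 - -28} = 3836 \cdot \frac{1}{3740} - \frac{4875}{105 + 28} = \frac{959}{935} - \frac{4875}{133} = - \frac{4430578}{124355}$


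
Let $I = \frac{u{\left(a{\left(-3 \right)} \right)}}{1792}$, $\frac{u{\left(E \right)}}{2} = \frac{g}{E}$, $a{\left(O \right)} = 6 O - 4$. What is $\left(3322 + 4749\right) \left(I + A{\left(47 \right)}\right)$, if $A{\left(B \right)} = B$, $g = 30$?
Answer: $\frac{534089201}{1408} \approx 3.7932 \cdot 10^{5}$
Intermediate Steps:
$a{\left(O \right)} = -4 + 6 O$
$u{\left(E \right)} = \frac{60}{E}$ ($u{\left(E \right)} = 2 \frac{30}{E} = \frac{60}{E}$)
$I = - \frac{15}{9856}$ ($I = \frac{60 \frac{1}{-4 + 6 \left(-3\right)}}{1792} = \frac{60}{-4 - 18} \cdot \frac{1}{1792} = \frac{60}{-22} \cdot \frac{1}{1792} = 60 \left(- \frac{1}{22}\right) \frac{1}{1792} = \left(- \frac{30}{11}\right) \frac{1}{1792} = - \frac{15}{9856} \approx -0.0015219$)
$\left(3322 + 4749\right) \left(I + A{\left(47 \right)}\right) = \left(3322 + 4749\right) \left(- \frac{15}{9856} + 47\right) = 8071 \cdot \frac{463217}{9856} = \frac{534089201}{1408}$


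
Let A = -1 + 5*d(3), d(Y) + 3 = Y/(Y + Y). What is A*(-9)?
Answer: 243/2 ≈ 121.50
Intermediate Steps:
d(Y) = -5/2 (d(Y) = -3 + Y/(Y + Y) = -3 + Y/((2*Y)) = -3 + Y*(1/(2*Y)) = -3 + ½ = -5/2)
A = -27/2 (A = -1 + 5*(-5/2) = -1 - 25/2 = -27/2 ≈ -13.500)
A*(-9) = -27/2*(-9) = 243/2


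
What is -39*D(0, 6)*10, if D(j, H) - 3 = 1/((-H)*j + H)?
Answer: -1235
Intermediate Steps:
D(j, H) = 3 + 1/(H - H*j) (D(j, H) = 3 + 1/((-H)*j + H) = 3 + 1/(-H*j + H) = 3 + 1/(H - H*j))
-39*D(0, 6)*10 = -39*(-1 - 3*6 + 3*6*0)/(6*(-1 + 0))*10 = -13*(-1 - 18 + 0)/(2*(-1))*10 = -13*(-1)*(-19)/2*10 = -39*19/6*10 = -247/2*10 = -1235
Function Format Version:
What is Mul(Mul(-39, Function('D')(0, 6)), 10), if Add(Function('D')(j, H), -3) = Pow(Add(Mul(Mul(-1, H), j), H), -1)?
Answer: -1235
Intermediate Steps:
Function('D')(j, H) = Add(3, Pow(Add(H, Mul(-1, H, j)), -1)) (Function('D')(j, H) = Add(3, Pow(Add(Mul(Mul(-1, H), j), H), -1)) = Add(3, Pow(Add(Mul(-1, H, j), H), -1)) = Add(3, Pow(Add(H, Mul(-1, H, j)), -1)))
Mul(Mul(-39, Function('D')(0, 6)), 10) = Mul(Mul(-39, Mul(Pow(6, -1), Pow(Add(-1, 0), -1), Add(-1, Mul(-3, 6), Mul(3, 6, 0)))), 10) = Mul(Mul(-39, Mul(Rational(1, 6), Pow(-1, -1), Add(-1, -18, 0))), 10) = Mul(Mul(-39, Mul(Rational(1, 6), -1, -19)), 10) = Mul(Mul(-39, Rational(19, 6)), 10) = Mul(Rational(-247, 2), 10) = -1235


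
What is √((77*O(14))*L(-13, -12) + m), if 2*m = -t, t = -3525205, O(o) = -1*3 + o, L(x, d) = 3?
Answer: √7060574/2 ≈ 1328.6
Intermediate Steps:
O(o) = -3 + o
m = 3525205/2 (m = (-1*(-3525205))/2 = (½)*3525205 = 3525205/2 ≈ 1.7626e+6)
√((77*O(14))*L(-13, -12) + m) = √((77*(-3 + 14))*3 + 3525205/2) = √((77*11)*3 + 3525205/2) = √(847*3 + 3525205/2) = √(2541 + 3525205/2) = √(3530287/2) = √7060574/2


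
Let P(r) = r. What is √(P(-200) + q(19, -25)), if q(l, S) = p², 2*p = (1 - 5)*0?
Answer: 10*I*√2 ≈ 14.142*I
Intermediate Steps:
p = 0 (p = ((1 - 5)*0)/2 = (-4*0)/2 = (½)*0 = 0)
q(l, S) = 0 (q(l, S) = 0² = 0)
√(P(-200) + q(19, -25)) = √(-200 + 0) = √(-200) = 10*I*√2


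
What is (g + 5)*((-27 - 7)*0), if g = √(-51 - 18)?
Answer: 0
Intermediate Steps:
g = I*√69 (g = √(-69) = I*√69 ≈ 8.3066*I)
(g + 5)*((-27 - 7)*0) = (I*√69 + 5)*((-27 - 7)*0) = (5 + I*√69)*(-34*0) = (5 + I*√69)*0 = 0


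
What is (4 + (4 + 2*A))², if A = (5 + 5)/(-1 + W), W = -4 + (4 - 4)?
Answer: 16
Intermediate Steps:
W = -4 (W = -4 + 0 = -4)
A = -2 (A = (5 + 5)/(-1 - 4) = 10/(-5) = 10*(-⅕) = -2)
(4 + (4 + 2*A))² = (4 + (4 + 2*(-2)))² = (4 + (4 - 4))² = (4 + 0)² = 4² = 16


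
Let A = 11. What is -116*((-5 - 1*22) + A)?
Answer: 1856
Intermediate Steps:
-116*((-5 - 1*22) + A) = -116*((-5 - 1*22) + 11) = -116*((-5 - 22) + 11) = -116*(-27 + 11) = -116*(-16) = 1856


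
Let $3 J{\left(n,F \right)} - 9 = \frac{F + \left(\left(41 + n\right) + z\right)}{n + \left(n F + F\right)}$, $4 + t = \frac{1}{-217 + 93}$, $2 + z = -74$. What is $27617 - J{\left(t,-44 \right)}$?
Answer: $\frac{439480241}{15915} \approx 27614.0$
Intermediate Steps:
$z = -76$ ($z = -2 - 74 = -76$)
$t = - \frac{497}{124}$ ($t = -4 + \frac{1}{-217 + 93} = -4 + \frac{1}{-124} = -4 - \frac{1}{124} = - \frac{497}{124} \approx -4.0081$)
$J{\left(n,F \right)} = 3 + \frac{-35 + F + n}{3 \left(F + n + F n\right)}$ ($J{\left(n,F \right)} = 3 + \frac{\left(F + \left(\left(41 + n\right) - 76\right)\right) \frac{1}{n + \left(n F + F\right)}}{3} = 3 + \frac{\left(F + \left(-35 + n\right)\right) \frac{1}{n + \left(F n + F\right)}}{3} = 3 + \frac{\left(-35 + F + n\right) \frac{1}{n + \left(F + F n\right)}}{3} = 3 + \frac{\left(-35 + F + n\right) \frac{1}{F + n + F n}}{3} = 3 + \frac{\frac{1}{F + n + F n} \left(-35 + F + n\right)}{3} = 3 + \frac{-35 + F + n}{3 \left(F + n + F n\right)}$)
$27617 - J{\left(t,-44 \right)} = 27617 - \frac{-35 + 10 \left(-44\right) + 10 \left(- \frac{497}{124}\right) + 9 \left(-44\right) \left(- \frac{497}{124}\right)}{3 \left(-44 - \frac{497}{124} - - \frac{5467}{31}\right)} = 27617 - \frac{-35 - 440 - \frac{2485}{62} + \frac{49203}{31}}{3 \left(-44 - \frac{497}{124} + \frac{5467}{31}\right)} = 27617 - \frac{1}{3} \frac{1}{\frac{15915}{124}} \cdot \frac{66471}{62} = 27617 - \frac{1}{3} \cdot \frac{124}{15915} \cdot \frac{66471}{62} = 27617 - \frac{44314}{15915} = \frac{439480241}{15915}$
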